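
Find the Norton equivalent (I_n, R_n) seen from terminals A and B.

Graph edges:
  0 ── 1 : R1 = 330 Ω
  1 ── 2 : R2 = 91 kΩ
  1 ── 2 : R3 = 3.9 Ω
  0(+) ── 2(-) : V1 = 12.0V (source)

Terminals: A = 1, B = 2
Find the Thévenin equivalent first; then I_n = V_th/R_th and R_n = R_th.
Step 1 — V_th is the open-circuit voltage V_A - V_B (nothing connected across the terminals).
Nodal analysis, taking node 2 as the 0 V reference.
Source V1 fixes V_0 = 12 V.
KCL at each unknown node (sum of currents leaving = 0; resistances in Ω):
  Node 1: (V_1 - 12)/330 + (V_1 - 0)/91000 + (V_1 - 0)/3.9 = 0
Collecting terms: 0.2595 × V_1 = 0.03636  =>  V_1 = 0.1402 V
V_th = V_1 - V_2 = 0.1402 - 0 = 0.1402 V
Step 2 — R_th: zero the source — replace V1 by a short circuit (node 2 merges into node 0) — and find the resistance seen between A (node 1) and B (node 0).
Reduce the network between node 1 (A) and node 0 (B) by series/parallel combination:
  Rp1 = R1 ‖ R2 ‖ R3 (parallel, all between nodes 0 and 1) = 1/(1/330 + 1/91000 + 1/3.9) = 3.854 Ω
R_th = 3.854 Ω
I_n = V_th/R_th = 0.1402/3.854 = 0.03636 A, and R_n = R_th = 3.854 Ω

Final answer: I_n = 0.03636 A, R_n = 3.854 Ω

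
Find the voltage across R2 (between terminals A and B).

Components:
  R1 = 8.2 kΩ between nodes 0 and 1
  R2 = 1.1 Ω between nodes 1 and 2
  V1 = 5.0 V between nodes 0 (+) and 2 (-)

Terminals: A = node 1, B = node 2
R1 and R2 are in series across V1 (node 0 → node 1 → node 2), and the output A–B is taken across R2, so this is a voltage divider.
Series current: I = V1/(R1 + R2) = 5/(8200 + 1.1) = 5/8201 = 0.0006097 A
V_R2 = I × R2 = V1 × R2/(R1 + R2) = 5 × 1.1/8201 = 0.0006706 V

Final answer: 0.0006706 V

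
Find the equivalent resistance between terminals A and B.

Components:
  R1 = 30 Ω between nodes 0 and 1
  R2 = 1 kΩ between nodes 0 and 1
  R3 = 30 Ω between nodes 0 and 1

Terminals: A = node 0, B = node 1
Reduce the network between node 0 (A) and node 1 (B) by series/parallel combination:
  Rp1 = R1 ‖ R2 ‖ R3 (parallel, all between nodes 0 and 1) = 1/(1/30 + 1/1000 + 1/30) = 14.78 Ω
R_eq = 14.78 Ω

Final answer: 14.78 Ω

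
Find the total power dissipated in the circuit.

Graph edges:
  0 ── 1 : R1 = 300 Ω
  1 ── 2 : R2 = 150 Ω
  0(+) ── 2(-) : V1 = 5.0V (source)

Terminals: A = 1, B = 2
Nodal analysis, taking node 2 as the 0 V reference.
Source V1 fixes V_0 = 5 V.
KCL at each unknown node (sum of currents leaving = 0; resistances in Ω):
  Node 1: (V_1 - 5)/300 + (V_1 - 0)/150 = 0
Collecting terms: 0.01 × V_1 = 0.01667  =>  V_1 = 1.667 V
Power in each resistor, P = (ΔV)²/R:
  P_R1 = (5 - 1.667)²/300 = 0.03704 W
  P_R2 = (1.667 - 0)²/150 = 0.01852 W
P_total = P_R1 + P_R2 = 0.05556 W

Final answer: 0.05556 W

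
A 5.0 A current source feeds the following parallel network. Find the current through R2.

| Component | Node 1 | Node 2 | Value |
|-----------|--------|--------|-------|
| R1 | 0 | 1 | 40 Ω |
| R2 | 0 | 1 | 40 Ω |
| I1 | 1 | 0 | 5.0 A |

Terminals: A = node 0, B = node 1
All resistors sit directly between nodes 0 and 1, so they are in parallel and share one voltage V; the full source current 5 A splits among them.
1/R_par = 1/40 + 1/40 = 0.05 S  =>  R_par = 20 Ω
V = I × R_par = 5 × 20 = 100 V
I_R2 = V/R2 = 100/40 = 2.5 A

Final answer: 2.5 A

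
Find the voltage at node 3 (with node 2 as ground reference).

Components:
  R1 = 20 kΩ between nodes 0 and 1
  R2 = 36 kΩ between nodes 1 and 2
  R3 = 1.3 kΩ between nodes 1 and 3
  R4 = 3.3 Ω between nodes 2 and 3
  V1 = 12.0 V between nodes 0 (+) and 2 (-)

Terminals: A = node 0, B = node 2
Nodal analysis, taking node 2 as the 0 V reference.
Source V1 fixes V_0 = 12 V.
KCL at each unknown node (sum of currents leaving = 0; resistances in Ω):
  Node 1: (V_1 - 12)/20000 + (V_1 - 0)/36000 + (V_1 - V_3)/1300 = 0
  Node 3: (V_3 - V_1)/1300 + (V_3 - 0)/3.3 = 0
Collecting terms (coefficients in siemens):
  0.000847·V_1 - 0.0007692·V_3 = 0.0006
  0.3038·V_3 - 0.0007692·V_1 = 0
Determinant D = (0.000847)(0.3038) - (-0.0007692)(-0.0007692) = 0.0002567
V_1 = [(0.0006)(0.3038) - (-0.0007692)(0)]/D = 0.71 V
V_3 = [(0.000847)(0) - (0.0006)(-0.0007692)]/D = 0.001798 V
The requested potential is V_3 = 0.001798 V.

Final answer: V_3 = 0.001798 V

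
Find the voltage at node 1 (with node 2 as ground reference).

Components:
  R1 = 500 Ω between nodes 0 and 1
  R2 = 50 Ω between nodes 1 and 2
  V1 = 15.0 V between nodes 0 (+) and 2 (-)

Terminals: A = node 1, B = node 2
Nodal analysis, taking node 2 as the 0 V reference.
Source V1 fixes V_0 = 15 V.
KCL at each unknown node (sum of currents leaving = 0; resistances in Ω):
  Node 1: (V_1 - 15)/500 + (V_1 - 0)/50 = 0
Collecting terms: 0.022 × V_1 = 0.03  =>  V_1 = 1.364 V
The requested potential is V_1 = 1.364 V.

Final answer: V_1 = 1.364 V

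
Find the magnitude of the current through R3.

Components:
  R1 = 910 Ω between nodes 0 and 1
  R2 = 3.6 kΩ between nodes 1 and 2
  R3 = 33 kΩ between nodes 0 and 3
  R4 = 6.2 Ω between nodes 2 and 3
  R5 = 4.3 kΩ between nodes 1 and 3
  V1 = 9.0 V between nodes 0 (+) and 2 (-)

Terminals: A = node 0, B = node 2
Nodal analysis, taking node 2 as the 0 V reference.
Source V1 fixes V_0 = 9 V.
KCL at each unknown node (sum of currents leaving = 0; resistances in Ω):
  Node 1: (V_1 - 9)/910 + (V_1 - 0)/3600 + (V_1 - V_3)/4300 = 0
  Node 3: (V_3 - 9)/33000 + (V_3 - 0)/6.2 + (V_3 - V_1)/4300 = 0
Collecting terms (coefficients in siemens):
  0.001609·V_1 - 0.0002326·V_3 = 0.00989
  0.1616·V_3 - 0.0002326·V_1 = 0.0002727
Determinant D = (0.001609)(0.1616) - (-0.0002326)(-0.0002326) = 0.0002599
V_1 = [(0.00989)(0.1616) - (-0.0002326)(0.0002727)]/D = 6.147 V
V_3 = [(0.001609)(0.0002727) - (0.00989)(-0.0002326)]/D = 0.01054 V
I_R3 = (V_0 - V_3)/R3 = (9 - 0.01054)/33000 = 0.0002724 A
|I_R3| = 0.0002724 A

Final answer: |I_R3| = 0.0002724 A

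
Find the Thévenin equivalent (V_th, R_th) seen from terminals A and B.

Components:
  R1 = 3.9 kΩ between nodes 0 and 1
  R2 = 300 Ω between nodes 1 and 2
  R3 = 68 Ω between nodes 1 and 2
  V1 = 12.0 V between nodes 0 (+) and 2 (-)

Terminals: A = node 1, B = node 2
Step 1 — V_th is the open-circuit voltage V_A - V_B (nothing connected across the terminals).
Nodal analysis, taking node 2 as the 0 V reference.
Source V1 fixes V_0 = 12 V.
KCL at each unknown node (sum of currents leaving = 0; resistances in Ω):
  Node 1: (V_1 - 12)/3900 + (V_1 - 0)/300 + (V_1 - 0)/68 = 0
Collecting terms: 0.0183 × V_1 = 0.003077  =>  V_1 = 0.1682 V
V_th = V_1 - V_2 = 0.1682 - 0 = 0.1682 V
Step 2 — R_th: zero the source — replace V1 by a short circuit (node 2 merges into node 0) — and find the resistance seen between A (node 1) and B (node 0).
Reduce the network between node 1 (A) and node 0 (B) by series/parallel combination:
  Rp1 = R1 ‖ R2 ‖ R3 (parallel, all between nodes 0 and 1) = 1/(1/3900 + 1/300 + 1/68) = 54.66 Ω
R_th = 54.66 Ω

Final answer: V_th = 0.1682 V, R_th = 54.66 Ω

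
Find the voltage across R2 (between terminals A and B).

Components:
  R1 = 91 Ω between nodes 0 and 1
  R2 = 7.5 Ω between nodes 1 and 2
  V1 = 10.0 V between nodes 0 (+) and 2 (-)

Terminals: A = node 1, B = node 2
R1 and R2 are in series across V1 (node 0 → node 1 → node 2), and the output A–B is taken across R2, so this is a voltage divider.
Series current: I = V1/(R1 + R2) = 10/(91 + 7.5) = 10/98.5 = 0.1015 A
V_R2 = I × R2 = V1 × R2/(R1 + R2) = 10 × 7.5/98.5 = 0.7614 V

Final answer: 0.7614 V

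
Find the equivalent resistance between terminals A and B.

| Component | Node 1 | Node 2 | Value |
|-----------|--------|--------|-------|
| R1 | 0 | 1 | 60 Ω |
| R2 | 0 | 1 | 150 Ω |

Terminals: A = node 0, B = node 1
Reduce the network between node 0 (A) and node 1 (B) by series/parallel combination:
  Rp1 = R1 ‖ R2 (parallel, both between nodes 0 and 1) = 1/(1/60 + 1/150) = 42.86 Ω
R_eq = 42.86 Ω

Final answer: 42.86 Ω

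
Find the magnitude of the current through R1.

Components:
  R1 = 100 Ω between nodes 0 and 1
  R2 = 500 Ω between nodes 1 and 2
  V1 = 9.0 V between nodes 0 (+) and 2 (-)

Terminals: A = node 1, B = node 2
Nodal analysis, taking node 2 as the 0 V reference.
Source V1 fixes V_0 = 9 V.
KCL at each unknown node (sum of currents leaving = 0; resistances in Ω):
  Node 1: (V_1 - 9)/100 + (V_1 - 0)/500 = 0
Collecting terms: 0.012 × V_1 = 0.09  =>  V_1 = 7.5 V
I_R1 = (V_0 - V_1)/R1 = (9 - 7.5)/100 = 0.015 A
|I_R1| = 0.015 A

Final answer: |I_R1| = 0.015 A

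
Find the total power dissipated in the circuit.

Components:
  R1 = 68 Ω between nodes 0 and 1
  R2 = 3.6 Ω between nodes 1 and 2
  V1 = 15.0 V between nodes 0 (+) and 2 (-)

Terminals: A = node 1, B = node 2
Nodal analysis, taking node 2 as the 0 V reference.
Source V1 fixes V_0 = 15 V.
KCL at each unknown node (sum of currents leaving = 0; resistances in Ω):
  Node 1: (V_1 - 15)/68 + (V_1 - 0)/3.6 = 0
Collecting terms: 0.2925 × V_1 = 0.2206  =>  V_1 = 0.7542 V
Power in each resistor, P = (ΔV)²/R:
  P_R1 = (15 - 0.7542)²/68 = 2.984 W
  P_R2 = (0.7542 - 0)²/3.6 = 0.158 W
P_total = P_R1 + P_R2 = 3.142 W

Final answer: 3.142 W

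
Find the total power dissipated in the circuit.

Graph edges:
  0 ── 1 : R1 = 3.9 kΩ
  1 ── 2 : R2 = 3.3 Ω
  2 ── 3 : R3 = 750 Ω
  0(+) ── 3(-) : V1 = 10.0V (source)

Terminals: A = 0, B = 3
Nodal analysis, taking node 3 as the 0 V reference.
Source V1 fixes V_0 = 10 V.
KCL at each unknown node (sum of currents leaving = 0; resistances in Ω):
  Node 1: (V_1 - 10)/3900 + (V_1 - V_2)/3.3 = 0
  Node 2: (V_2 - V_1)/3.3 + (V_2 - 0)/750 = 0
Collecting terms (coefficients in siemens):
  0.3033·V_1 - 0.303·V_2 = 0.002564
  0.3044·V_2 - 0.303·V_1 = 0
Determinant D = (0.3033)(0.3044) - (-0.303)(-0.303) = 0.0004821
V_1 = [(0.002564)(0.3044) - (-0.303)(0)]/D = 1.619 V
V_2 = [(0.3033)(0) - (0.002564)(-0.303)]/D = 1.612 V
Power in each resistor, P = (ΔV)²/R:
  P_R1 = (10 - 1.619)²/3900 = 0.01801 W
  P_R2 = (1.619 - 1.612)²/3.3 = 0.00001524 W
  P_R3 = (1.612 - 0)²/750 = 0.003464 W
P_total = P_R1 + P_R2 + P_R3 = 0.02149 W

Final answer: 0.02149 W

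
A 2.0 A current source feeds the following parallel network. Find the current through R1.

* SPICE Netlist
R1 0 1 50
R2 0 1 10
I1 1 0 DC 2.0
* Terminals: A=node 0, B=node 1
All resistors sit directly between nodes 0 and 1, so they are in parallel and share one voltage V; the full source current 2 A splits among them.
1/R_par = 1/50 + 1/10 = 0.12 S  =>  R_par = 8.333 Ω
V = I × R_par = 2 × 8.333 = 16.67 V
I_R1 = V/R1 = 16.67/50 = 0.3333 A

Final answer: 0.3333 A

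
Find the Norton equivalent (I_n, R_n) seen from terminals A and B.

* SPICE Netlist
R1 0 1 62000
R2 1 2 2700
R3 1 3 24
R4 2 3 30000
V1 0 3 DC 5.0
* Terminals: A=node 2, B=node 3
Find the Thévenin equivalent first; then I_n = V_th/R_th and R_n = R_th.
Step 1 — V_th is the open-circuit voltage V_A - V_B (nothing connected across the terminals).
Nodal analysis, taking node 3 as the 0 V reference.
Source V1 fixes V_0 = 5 V.
KCL at each unknown node (sum of currents leaving = 0; resistances in Ω):
  Node 1: (V_1 - 5)/62000 + (V_1 - V_2)/2700 + (V_1 - 0)/24 = 0
  Node 2: (V_2 - V_1)/2700 + (V_2 - 0)/30000 = 0
Collecting terms (coefficients in siemens):
  0.04205·V_1 - 0.0003704·V_2 = 0.00008065
  0.0004037·V_2 - 0.0003704·V_1 = 0
Determinant D = (0.04205)(0.0004037) - (-0.0003704)(-0.0003704) = 0.00001684
V_1 = [(0.00008065)(0.0004037) - (-0.0003704)(0)]/D = 0.001933 V
V_2 = [(0.04205)(0) - (0.00008065)(-0.0003704)]/D = 0.001774 V
V_th = V_2 - V_3 = 0.001774 - 0 = 0.001774 V
Step 2 — R_th: zero the source — replace V1 by a short circuit (node 3 merges into node 0) — and find the resistance seen between A (node 2) and B (node 0).
Reduce the network between node 2 (A) and node 0 (B) by series/parallel combination:
  Rp1 = R1 ‖ R3 (parallel, both between nodes 0 and 1) = 1/(1/62000 + 1/24) = 23.99 Ω
  Rs1 = R2 + Rp1 (series, joined only at node 1) = 2700 + 23.99 = 2724 Ω
  Rp2 = R4 ‖ Rs1 (parallel, both between nodes 0 and 2) = 1/(1/30000 + 1/2724) = 2497 Ω
R_th = 2.497 kΩ
I_n = V_th/R_th = 0.001774/2497 = 0.0000007103 A, and R_n = R_th = 2.497 kΩ

Final answer: I_n = 7.103e-07 A, R_n = 2.497 kΩ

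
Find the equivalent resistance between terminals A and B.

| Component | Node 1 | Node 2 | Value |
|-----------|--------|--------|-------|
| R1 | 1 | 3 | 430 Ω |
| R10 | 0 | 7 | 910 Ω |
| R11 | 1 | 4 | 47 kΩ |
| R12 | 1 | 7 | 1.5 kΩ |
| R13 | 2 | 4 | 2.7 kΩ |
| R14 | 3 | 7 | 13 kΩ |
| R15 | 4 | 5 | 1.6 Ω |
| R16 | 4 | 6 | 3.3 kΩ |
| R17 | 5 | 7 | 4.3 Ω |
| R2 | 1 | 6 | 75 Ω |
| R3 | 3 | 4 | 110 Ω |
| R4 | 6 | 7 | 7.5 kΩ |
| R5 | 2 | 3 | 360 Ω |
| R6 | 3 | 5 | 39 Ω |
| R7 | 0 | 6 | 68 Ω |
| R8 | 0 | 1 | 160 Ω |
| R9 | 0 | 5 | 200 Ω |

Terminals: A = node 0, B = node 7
The network is not a plain series/parallel combination. Inject a 1 A test current into terminal A (node 0) and return it from terminal B (node 7); then R_eq = V_A / (1 A).
Nodal analysis, taking node 7 as the 0 V reference.
Current source I_test pushes 1 A into node 0 and draws it out of node 7.
KCL at each unknown node (sum of currents leaving = 0; resistances in Ω):
  Node 0: (V_0 - V_6)/68 + (V_0 - V_1)/160 + (V_0 - V_5)/200 + (V_0 - 0)/910 - 1 = 0
  Node 1: (V_1 - V_0)/160 + (V_1 - V_3)/430 + (V_1 - V_6)/75 + (V_1 - V_4)/47000 + (V_1 - 0)/1500 = 0
  Node 2: (V_2 - V_3)/360 + (V_2 - V_4)/2700 = 0
  Node 3: (V_3 - V_1)/430 + (V_3 - V_2)/360 + (V_3 - V_4)/110 + (V_3 - V_5)/39 + (V_3 - 0)/13000 = 0
  Node 4: (V_4 - V_1)/47000 + (V_4 - V_2)/2700 + (V_4 - V_3)/110 + (V_4 - V_5)/1.6 + (V_4 - V_6)/3300 = 0
  Node 5: (V_5 - V_0)/200 + (V_5 - V_3)/39 + (V_5 - V_4)/1.6 + (V_5 - 0)/4.3 = 0
  Node 6: (V_6 - V_0)/68 + (V_6 - V_1)/75 + (V_6 - V_4)/3300 + (V_6 - 0)/7500 = 0
Collecting terms (coefficients in siemens):
  0.02705·V_0 - 0.00625·V_1 - 0.005·V_5 - 0.01471·V_6 = 1
  0.0226·V_1 - 0.00625·V_0 - 0.002326·V_3 - 0.00002128·V_4 - 0.01333·V_6 = 0
  0.003148·V_2 - 0.002778·V_3 - 0.0003704·V_4 = 0
  0.03991·V_3 - 0.002326·V_1 - 0.002778·V_2 - 0.009091·V_4 - 0.02564·V_5 = 0
  0.6348·V_4 - 0.00002128·V_1 - 0.0003704·V_2 - 0.009091·V_3 - 0.625·V_5 - 0.000303·V_6 = 0
  0.8882·V_5 - 0.005·V_0 - 0.02564·V_3 - 0.625·V_4 = 0
  0.02848·V_6 - 0.01471·V_0 - 0.01333·V_1 - 0.000303·V_4 = 0
Solving these 7 simultaneous equations (Gaussian elimination) gives:
  V_0 = 116.2 V, V_1 = 94.66 V, V_2 = 8.454 V, V_3 = 9.108 V
  V_4 = 3.552 V, V_5 = 3.417 V, V_6 = 104.4 V
R_eq = V_0 / 1 A = 116.2 Ω

Final answer: 116.2 Ω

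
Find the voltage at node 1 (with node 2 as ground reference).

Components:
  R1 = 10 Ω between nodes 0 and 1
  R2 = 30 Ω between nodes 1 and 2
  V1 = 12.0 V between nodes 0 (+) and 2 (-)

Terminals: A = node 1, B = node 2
Nodal analysis, taking node 2 as the 0 V reference.
Source V1 fixes V_0 = 12 V.
KCL at each unknown node (sum of currents leaving = 0; resistances in Ω):
  Node 1: (V_1 - 12)/10 + (V_1 - 0)/30 = 0
Collecting terms: 0.1333 × V_1 = 1.2  =>  V_1 = 9 V
The requested potential is V_1 = 9 V.

Final answer: V_1 = 9 V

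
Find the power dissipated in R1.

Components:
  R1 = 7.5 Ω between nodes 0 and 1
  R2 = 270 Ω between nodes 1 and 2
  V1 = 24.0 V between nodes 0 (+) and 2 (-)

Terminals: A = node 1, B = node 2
Nodal analysis, taking node 2 as the 0 V reference.
Source V1 fixes V_0 = 24 V.
KCL at each unknown node (sum of currents leaving = 0; resistances in Ω):
  Node 1: (V_1 - 24)/7.5 + (V_1 - 0)/270 = 0
Collecting terms: 0.137 × V_1 = 3.2  =>  V_1 = 23.35 V
I_R1 = (V_0 - V_1)/R1 = (24 - 23.35)/7.5 = 0.08649 A
P_R1 = I_R1² × R1 = (0.08649)² × 7.5 = 0.0561 W

Final answer: 0.0561 W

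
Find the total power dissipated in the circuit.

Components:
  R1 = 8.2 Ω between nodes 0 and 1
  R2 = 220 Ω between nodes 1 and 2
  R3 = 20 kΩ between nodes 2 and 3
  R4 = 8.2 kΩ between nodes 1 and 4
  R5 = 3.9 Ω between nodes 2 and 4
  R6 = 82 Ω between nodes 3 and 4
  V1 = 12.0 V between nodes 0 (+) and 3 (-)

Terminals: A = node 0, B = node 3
Nodal analysis, taking node 3 as the 0 V reference.
Source V1 fixes V_0 = 12 V.
KCL at each unknown node (sum of currents leaving = 0; resistances in Ω):
  Node 1: (V_1 - 12)/8.2 + (V_1 - V_2)/220 + (V_1 - V_4)/8200 = 0
  Node 2: (V_2 - V_1)/220 + (V_2 - 0)/20000 + (V_2 - V_4)/3.9 = 0
  Node 4: (V_4 - V_1)/8200 + (V_4 - V_2)/3.9 + (V_4 - 0)/82 = 0
Collecting terms (coefficients in siemens):
  0.1266·V_1 - 0.004545·V_2 - 0.000122·V_4 = 1.463
  0.261·V_2 - 0.004545·V_1 - 0.2564·V_4 = 0
  0.2687·V_4 - 0.000122·V_1 - 0.2564·V_2 = 0
Solving these 3 simultaneous equations (Gaussian elimination) gives:
  V_1 = 11.68 V, V_2 = 3.331 V, V_4 = 3.183 V
Power in each resistor, P = (ΔV)²/R:
  P_R1 = (12 - 11.68)²/8.2 = 0.01246 W
  P_R2 = (11.68 - 3.331)²/220 = 0.3169 W
  P_R3 = (3.331 - 0)²/20000 = 0.0005547 W
  P_R4 = (11.68 - 3.183)²/8200 = 0.008805 W
  P_R5 = (3.331 - 3.183)²/3.9 = 0.005568 W
  P_R6 = (0 - 3.183)²/82 = 0.1236 W
P_total = P_R1 + P_R2 + P_R3 + P_R4 + P_R5 + P_R6 = 0.4679 W

Final answer: 0.4679 W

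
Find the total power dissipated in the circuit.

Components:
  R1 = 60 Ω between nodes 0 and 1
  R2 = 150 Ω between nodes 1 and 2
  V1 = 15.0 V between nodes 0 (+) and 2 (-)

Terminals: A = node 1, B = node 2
Nodal analysis, taking node 2 as the 0 V reference.
Source V1 fixes V_0 = 15 V.
KCL at each unknown node (sum of currents leaving = 0; resistances in Ω):
  Node 1: (V_1 - 15)/60 + (V_1 - 0)/150 = 0
Collecting terms: 0.02333 × V_1 = 0.25  =>  V_1 = 10.71 V
Power in each resistor, P = (ΔV)²/R:
  P_R1 = (15 - 10.71)²/60 = 0.3061 W
  P_R2 = (10.71 - 0)²/150 = 0.7653 W
P_total = P_R1 + P_R2 = 1.071 W

Final answer: 1.071 W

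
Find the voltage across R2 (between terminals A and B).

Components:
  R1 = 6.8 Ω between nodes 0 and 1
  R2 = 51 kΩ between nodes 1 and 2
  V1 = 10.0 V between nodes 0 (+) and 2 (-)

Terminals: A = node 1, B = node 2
R1 and R2 are in series across V1 (node 0 → node 1 → node 2), and the output A–B is taken across R2, so this is a voltage divider.
Series current: I = V1/(R1 + R2) = 10/(6.8 + 51000) = 10/51010 = 0.0001961 A
V_R2 = I × R2 = V1 × R2/(R1 + R2) = 10 × 51000/51010 = 9.999 V

Final answer: 9.999 V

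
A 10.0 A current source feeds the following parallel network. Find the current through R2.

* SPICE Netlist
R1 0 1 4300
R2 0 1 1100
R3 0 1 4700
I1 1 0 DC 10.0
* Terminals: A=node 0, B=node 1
All resistors sit directly between nodes 0 and 1, so they are in parallel and share one voltage V; the full source current 10 A splits among them.
1/R_par = 1/4300 + 1/1100 + 1/4700 = 0.001354 S  =>  R_par = 738.3 Ω
V = I × R_par = 10 × 738.3 = 7383 V
I_R2 = V/R2 = 7383/1100 = 6.712 A

Final answer: 6.712 A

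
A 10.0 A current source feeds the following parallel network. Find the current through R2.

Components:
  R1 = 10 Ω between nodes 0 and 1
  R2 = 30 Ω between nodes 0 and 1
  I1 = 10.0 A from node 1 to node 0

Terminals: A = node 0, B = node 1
All resistors sit directly between nodes 0 and 1, so they are in parallel and share one voltage V; the full source current 10 A splits among them.
1/R_par = 1/10 + 1/30 = 0.1333 S  =>  R_par = 7.5 Ω
V = I × R_par = 10 × 7.5 = 75 V
I_R2 = V/R2 = 75/30 = 2.5 A

Final answer: 2.5 A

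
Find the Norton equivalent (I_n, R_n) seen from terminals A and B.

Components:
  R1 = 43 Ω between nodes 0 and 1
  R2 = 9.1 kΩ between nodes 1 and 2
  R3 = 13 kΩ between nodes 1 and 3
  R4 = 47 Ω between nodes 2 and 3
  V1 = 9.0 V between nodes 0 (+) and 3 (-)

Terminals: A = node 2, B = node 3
Find the Thévenin equivalent first; then I_n = V_th/R_th and R_n = R_th.
Step 1 — V_th is the open-circuit voltage V_A - V_B (nothing connected across the terminals).
Nodal analysis, taking node 3 as the 0 V reference.
Source V1 fixes V_0 = 9 V.
KCL at each unknown node (sum of currents leaving = 0; resistances in Ω):
  Node 1: (V_1 - 9)/43 + (V_1 - V_2)/9100 + (V_1 - 0)/13000 = 0
  Node 2: (V_2 - V_1)/9100 + (V_2 - 0)/47 = 0
Collecting terms (coefficients in siemens):
  0.02344·V_1 - 0.0001099·V_2 = 0.2093
  0.02139·V_2 - 0.0001099·V_1 = 0
Determinant D = (0.02344)(0.02139) - (-0.0001099)(-0.0001099) = 0.0005013
V_1 = [(0.2093)(0.02139) - (-0.0001099)(0)]/D = 8.928 V
V_2 = [(0.02344)(0) - (0.2093)(-0.0001099)]/D = 0.04588 V
V_th = V_2 - V_3 = 0.04588 - 0 = 0.04588 V
Step 2 — R_th: zero the source — replace V1 by a short circuit (node 3 merges into node 0) — and find the resistance seen between A (node 2) and B (node 0).
Reduce the network between node 2 (A) and node 0 (B) by series/parallel combination:
  Rp1 = R1 ‖ R3 (parallel, both between nodes 0 and 1) = 1/(1/43 + 1/13000) = 42.86 Ω
  Rs1 = R2 + Rp1 (series, joined only at node 1) = 9100 + 42.86 = 9143 Ω
  Rp2 = R4 ‖ Rs1 (parallel, both between nodes 0 and 2) = 1/(1/47 + 1/9143) = 46.76 Ω
R_th = 46.76 Ω
I_n = V_th/R_th = 0.04588/46.76 = 0.0009811 A, and R_n = R_th = 46.76 Ω

Final answer: I_n = 0.0009811 A, R_n = 46.76 Ω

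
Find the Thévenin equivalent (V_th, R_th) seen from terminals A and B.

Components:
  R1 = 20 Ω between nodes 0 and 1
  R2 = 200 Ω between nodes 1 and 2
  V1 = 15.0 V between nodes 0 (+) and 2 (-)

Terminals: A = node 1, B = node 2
Step 1 — V_th is the open-circuit voltage V_A - V_B (nothing connected across the terminals).
Nodal analysis, taking node 2 as the 0 V reference.
Source V1 fixes V_0 = 15 V.
KCL at each unknown node (sum of currents leaving = 0; resistances in Ω):
  Node 1: (V_1 - 15)/20 + (V_1 - 0)/200 = 0
Collecting terms: 0.055 × V_1 = 0.75  =>  V_1 = 13.64 V
V_th = V_1 - V_2 = 13.64 - 0 = 13.64 V
Step 2 — R_th: zero the source — replace V1 by a short circuit (node 2 merges into node 0) — and find the resistance seen between A (node 1) and B (node 0).
Reduce the network between node 1 (A) and node 0 (B) by series/parallel combination:
  Rp1 = R1 ‖ R2 (parallel, both between nodes 0 and 1) = 1/(1/20 + 1/200) = 18.18 Ω
R_th = 18.18 Ω

Final answer: V_th = 13.64 V, R_th = 18.18 Ω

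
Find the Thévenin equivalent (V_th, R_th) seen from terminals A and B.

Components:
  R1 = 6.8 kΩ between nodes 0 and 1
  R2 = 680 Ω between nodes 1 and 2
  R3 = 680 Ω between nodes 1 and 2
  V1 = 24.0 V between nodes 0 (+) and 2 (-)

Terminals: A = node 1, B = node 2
Step 1 — V_th is the open-circuit voltage V_A - V_B (nothing connected across the terminals).
Nodal analysis, taking node 2 as the 0 V reference.
Source V1 fixes V_0 = 24 V.
KCL at each unknown node (sum of currents leaving = 0; resistances in Ω):
  Node 1: (V_1 - 24)/6800 + (V_1 - 0)/680 + (V_1 - 0)/680 = 0
Collecting terms: 0.003088 × V_1 = 0.003529  =>  V_1 = 1.143 V
V_th = V_1 - V_2 = 1.143 - 0 = 1.143 V
Step 2 — R_th: zero the source — replace V1 by a short circuit (node 2 merges into node 0) — and find the resistance seen between A (node 1) and B (node 0).
Reduce the network between node 1 (A) and node 0 (B) by series/parallel combination:
  Rp1 = R1 ‖ R2 ‖ R3 (parallel, all between nodes 0 and 1) = 1/(1/6800 + 1/680 + 1/680) = 323.8 Ω
R_th = 323.8 Ω

Final answer: V_th = 1.143 V, R_th = 323.8 Ω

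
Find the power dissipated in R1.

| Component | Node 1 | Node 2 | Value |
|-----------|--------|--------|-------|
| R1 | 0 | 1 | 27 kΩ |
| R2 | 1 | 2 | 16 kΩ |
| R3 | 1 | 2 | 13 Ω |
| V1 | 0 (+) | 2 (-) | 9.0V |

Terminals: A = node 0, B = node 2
Nodal analysis, taking node 2 as the 0 V reference.
Source V1 fixes V_0 = 9 V.
KCL at each unknown node (sum of currents leaving = 0; resistances in Ω):
  Node 1: (V_1 - 9)/27000 + (V_1 - 0)/16000 + (V_1 - 0)/13 = 0
Collecting terms: 0.07702 × V_1 = 0.0003333  =>  V_1 = 0.004328 V
I_R1 = (V_0 - V_1)/R1 = (9 - 0.004328)/27000 = 0.0003332 A
P_R1 = I_R1² × R1 = (0.0003332)² × 27000 = 0.002997 W

Final answer: 0.002997 W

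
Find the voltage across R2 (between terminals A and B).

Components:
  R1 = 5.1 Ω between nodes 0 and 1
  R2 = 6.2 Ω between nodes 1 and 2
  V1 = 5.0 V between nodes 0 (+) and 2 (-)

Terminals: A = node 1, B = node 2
R1 and R2 are in series across V1 (node 0 → node 1 → node 2), and the output A–B is taken across R2, so this is a voltage divider.
Series current: I = V1/(R1 + R2) = 5/(5.1 + 6.2) = 5/11.3 = 0.4425 A
V_R2 = I × R2 = V1 × R2/(R1 + R2) = 5 × 6.2/11.3 = 2.743 V

Final answer: 2.743 V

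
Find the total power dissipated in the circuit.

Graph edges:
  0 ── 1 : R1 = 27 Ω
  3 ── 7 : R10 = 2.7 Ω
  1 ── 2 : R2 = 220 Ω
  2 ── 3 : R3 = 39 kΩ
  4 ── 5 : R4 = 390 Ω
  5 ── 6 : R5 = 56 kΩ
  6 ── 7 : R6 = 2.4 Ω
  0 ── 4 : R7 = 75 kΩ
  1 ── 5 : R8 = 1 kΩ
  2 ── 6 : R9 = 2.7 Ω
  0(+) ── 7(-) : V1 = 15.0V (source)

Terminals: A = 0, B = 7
Nodal analysis, taking node 7 as the 0 V reference.
Source V1 fixes V_0 = 15 V.
KCL at each unknown node (sum of currents leaving = 0; resistances in Ω):
  Node 1: (V_1 - 15)/27 + (V_1 - V_2)/220 + (V_1 - V_5)/1000 = 0
  Node 2: (V_2 - V_1)/220 + (V_2 - V_3)/39000 + (V_2 - V_6)/2.7 = 0
  Node 3: (V_3 - V_2)/39000 + (V_3 - 0)/2.7 = 0
  Node 4: (V_4 - V_5)/390 + (V_4 - 15)/75000 = 0
  Node 5: (V_5 - V_4)/390 + (V_5 - V_6)/56000 + (V_5 - V_1)/1000 = 0
  Node 6: (V_6 - V_5)/56000 + (V_6 - 0)/2.4 + (V_6 - V_2)/2.7 = 0
Collecting terms (coefficients in siemens):
  0.04258·V_1 - 0.004545·V_2 - 0.001·V_5 = 0.5556
  0.3749·V_2 - 0.004545·V_1 - 0.00002564·V_3 - 0.3704·V_6 = 0
  0.3704·V_3 - 0.00002564·V_2 = 0
  0.002577·V_4 - 0.002564·V_5 = 0.0002
  0.003582·V_5 - 0.001·V_1 - 0.002564·V_4 - 0.00001786·V_6 = 0
  0.7871·V_6 - 0.3704·V_2 - 0.00001786·V_5 = 0
Solving these 6 simultaneous equations (Gaussian elimination) gives:
  V_1 = 13.39 V, V_2 = 0.3038 V, V_3 = 0.00002103 V, V_4 = 13.19 V
  V_5 = 13.18 V, V_6 = 0.1433 V
Power in each resistor, P = (ΔV)²/R:
  P_R1 = (15 - 13.39)²/27 = 0.09618 W
  P_R2 = (13.39 - 0.3038)²/220 = 0.7782 W
  P_R3 = (0.3038 - 0.00002103)²/39000 = 0.000002367 W
  P_R4 = (13.19 - 13.18)²/390 = 0.0000002273 W
  P_R5 = (13.18 - 0.1433)²/56000 = 0.003035 W
  P_R6 = (0.1433 - 0)²/2.4 = 0.008554 W
  P_R7 = (15 - 13.19)²/75000 = 0.00004372 W
  P_R8 = (13.39 - 13.18)²/1000 = 0.00004354 W
  P_R9 = (0.3038 - 0.1433)²/2.7 = 0.009548 W
  P_R10 = (0.00002103 - 0)²/2.7 = 0.0000000001639 W
P_total = P_R1 + P_R2 + P_R3 + P_R4 + P_R5 + P_R6 + P_R7 + P_R8 + P_R9 + P_R10 = 0.8956 W

Final answer: 0.8956 W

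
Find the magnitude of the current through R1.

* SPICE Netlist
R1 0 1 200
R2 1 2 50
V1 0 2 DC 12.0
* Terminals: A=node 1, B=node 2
Nodal analysis, taking node 2 as the 0 V reference.
Source V1 fixes V_0 = 12 V.
KCL at each unknown node (sum of currents leaving = 0; resistances in Ω):
  Node 1: (V_1 - 12)/200 + (V_1 - 0)/50 = 0
Collecting terms: 0.025 × V_1 = 0.06  =>  V_1 = 2.4 V
I_R1 = (V_0 - V_1)/R1 = (12 - 2.4)/200 = 0.048 A
|I_R1| = 0.048 A

Final answer: |I_R1| = 0.048 A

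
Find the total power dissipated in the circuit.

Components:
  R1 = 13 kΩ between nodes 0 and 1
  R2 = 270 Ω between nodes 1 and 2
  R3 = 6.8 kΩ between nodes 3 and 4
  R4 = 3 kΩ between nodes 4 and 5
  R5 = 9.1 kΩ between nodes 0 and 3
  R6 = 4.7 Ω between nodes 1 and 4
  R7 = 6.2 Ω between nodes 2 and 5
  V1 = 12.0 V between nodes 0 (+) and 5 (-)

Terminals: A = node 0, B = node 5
Nodal analysis, taking node 5 as the 0 V reference.
Source V1 fixes V_0 = 12 V.
KCL at each unknown node (sum of currents leaving = 0; resistances in Ω):
  Node 1: (V_1 - 12)/13000 + (V_1 - V_2)/270 + (V_1 - V_4)/4.7 = 0
  Node 2: (V_2 - V_1)/270 + (V_2 - 0)/6.2 = 0
  Node 3: (V_3 - V_4)/6800 + (V_3 - 12)/9100 = 0
  Node 4: (V_4 - V_3)/6800 + (V_4 - 0)/3000 + (V_4 - V_1)/4.7 = 0
Collecting terms (coefficients in siemens):
  0.2165·V_1 - 0.003704·V_2 - 0.2128·V_4 = 0.0009231
  0.165·V_2 - 0.003704·V_1 = 0
  0.0002569·V_3 - 0.0001471·V_4 = 0.001319
  0.2132·V_4 - 0.2128·V_1 - 0.0001471·V_3 = 0
Solving these 4 simultaneous equations (Gaussian elimination) gives:
  V_1 = 0.4096 V, V_2 = 0.009194 V, V_3 = 5.368 V, V_4 = 0.4124 V
Power in each resistor, P = (ΔV)²/R:
  P_R1 = (12 - 0.4096)²/13000 = 0.01033 W
  P_R2 = (0.4096 - 0.009194)²/270 = 0.0005937 W
  P_R3 = (5.368 - 0.4124)²/6800 = 0.003612 W
  P_R4 = (0.4124 - 0)²/3000 = 0.00005668 W
  P_R5 = (12 - 5.368)²/9100 = 0.004833 W
  P_R6 = (0.4096 - 0.4124)²/4.7 = 0.000001643 W
  P_R7 = (0.009194 - 0)²/6.2 = 0.00001363 W
P_total = P_R1 + P_R2 + P_R3 + P_R4 + P_R5 + P_R6 + P_R7 = 0.01944 W

Final answer: 0.01944 W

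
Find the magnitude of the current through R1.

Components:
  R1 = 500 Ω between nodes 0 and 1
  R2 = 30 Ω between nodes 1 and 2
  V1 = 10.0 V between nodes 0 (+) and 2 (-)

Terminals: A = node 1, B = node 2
Nodal analysis, taking node 2 as the 0 V reference.
Source V1 fixes V_0 = 10 V.
KCL at each unknown node (sum of currents leaving = 0; resistances in Ω):
  Node 1: (V_1 - 10)/500 + (V_1 - 0)/30 = 0
Collecting terms: 0.03533 × V_1 = 0.02  =>  V_1 = 0.566 V
I_R1 = (V_0 - V_1)/R1 = (10 - 0.566)/500 = 0.01887 A
|I_R1| = 0.01887 A

Final answer: |I_R1| = 0.01887 A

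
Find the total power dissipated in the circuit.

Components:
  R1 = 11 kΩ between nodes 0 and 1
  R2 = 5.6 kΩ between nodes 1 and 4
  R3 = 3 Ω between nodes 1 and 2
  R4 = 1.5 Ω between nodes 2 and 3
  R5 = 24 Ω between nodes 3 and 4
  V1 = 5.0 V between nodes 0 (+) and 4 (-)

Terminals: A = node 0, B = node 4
Nodal analysis, taking node 4 as the 0 V reference.
Source V1 fixes V_0 = 5 V.
KCL at each unknown node (sum of currents leaving = 0; resistances in Ω):
  Node 1: (V_1 - 5)/11000 + (V_1 - 0)/5600 + (V_1 - V_2)/3 = 0
  Node 2: (V_2 - V_1)/3 + (V_2 - V_3)/1.5 = 0
  Node 3: (V_3 - V_2)/1.5 + (V_3 - 0)/24 = 0
Collecting terms (coefficients in siemens):
  0.3336·V_1 - 0.3333·V_2 = 0.0004545
  1·V_2 - 0.3333·V_1 - 0.6667·V_3 = 0
  0.7083·V_3 - 0.6667·V_2 = 0
Solving these 3 simultaneous equations (Gaussian elimination) gives:
  V_1 = 0.01286 V, V_2 = 0.0115 V, V_3 = 0.01083 V
Power in each resistor, P = (ΔV)²/R:
  P_R1 = (5 - 0.01286)²/11000 = 0.002261 W
  P_R2 = (0.01286 - 0)²/5600 = 0.00000002951 W
  P_R3 = (0.01286 - 0.0115)²/3 = 0.0000006104 W
  P_R4 = (0.0115 - 0.01083)²/1.5 = 0.0000003052 W
  P_R5 = (0.01083 - 0)²/24 = 0.000004883 W
P_total = P_R1 + P_R2 + P_R3 + P_R4 + P_R5 = 0.002267 W

Final answer: 0.002267 W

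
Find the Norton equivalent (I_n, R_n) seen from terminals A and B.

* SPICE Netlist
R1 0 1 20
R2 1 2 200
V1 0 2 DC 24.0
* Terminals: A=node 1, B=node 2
Find the Thévenin equivalent first; then I_n = V_th/R_th and R_n = R_th.
Step 1 — V_th is the open-circuit voltage V_A - V_B (nothing connected across the terminals).
Nodal analysis, taking node 2 as the 0 V reference.
Source V1 fixes V_0 = 24 V.
KCL at each unknown node (sum of currents leaving = 0; resistances in Ω):
  Node 1: (V_1 - 24)/20 + (V_1 - 0)/200 = 0
Collecting terms: 0.055 × V_1 = 1.2  =>  V_1 = 21.82 V
V_th = V_1 - V_2 = 21.82 - 0 = 21.82 V
Step 2 — R_th: zero the source — replace V1 by a short circuit (node 2 merges into node 0) — and find the resistance seen between A (node 1) and B (node 0).
Reduce the network between node 1 (A) and node 0 (B) by series/parallel combination:
  Rp1 = R1 ‖ R2 (parallel, both between nodes 0 and 1) = 1/(1/20 + 1/200) = 18.18 Ω
R_th = 18.18 Ω
I_n = V_th/R_th = 21.82/18.18 = 1.2 A, and R_n = R_th = 18.18 Ω

Final answer: I_n = 1.2 A, R_n = 18.18 Ω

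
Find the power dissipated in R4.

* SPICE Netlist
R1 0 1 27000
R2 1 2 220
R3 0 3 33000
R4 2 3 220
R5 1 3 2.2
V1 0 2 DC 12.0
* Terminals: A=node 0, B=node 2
Nodal analysis, taking node 2 as the 0 V reference.
Source V1 fixes V_0 = 12 V.
KCL at each unknown node (sum of currents leaving = 0; resistances in Ω):
  Node 1: (V_1 - 12)/27000 + (V_1 - 0)/220 + (V_1 - V_3)/2.2 = 0
  Node 3: (V_3 - 12)/33000 + (V_3 - 0)/220 + (V_3 - V_1)/2.2 = 0
Collecting terms (coefficients in siemens):
  0.4591·V_1 - 0.4545·V_3 = 0.0004444
  0.4591·V_3 - 0.4545·V_1 = 0.0003636
Determinant D = (0.4591)(0.4591) - (-0.4545)(-0.4545) = 0.004184
V_1 = [(0.0004444)(0.4591) - (-0.4545)(0.0003636)]/D = 0.08828 V
V_3 = [(0.4591)(0.0003636) - (0.0004444)(-0.4545)]/D = 0.08819 V
I_R4 = (V_2 - V_3)/R4 = (0 - 0.08819)/220 = -0.0004009 A
P_R4 = I_R4² × R4 = (-0.0004009)² × 220 = 0.00003535 W

Final answer: 3.535e-05 W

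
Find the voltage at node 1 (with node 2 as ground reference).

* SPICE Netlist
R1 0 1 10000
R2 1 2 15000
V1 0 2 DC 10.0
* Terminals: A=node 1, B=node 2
Nodal analysis, taking node 2 as the 0 V reference.
Source V1 fixes V_0 = 10 V.
KCL at each unknown node (sum of currents leaving = 0; resistances in Ω):
  Node 1: (V_1 - 10)/10000 + (V_1 - 0)/15000 = 0
Collecting terms: 0.0001667 × V_1 = 0.001  =>  V_1 = 6 V
The requested potential is V_1 = 6 V.

Final answer: V_1 = 6 V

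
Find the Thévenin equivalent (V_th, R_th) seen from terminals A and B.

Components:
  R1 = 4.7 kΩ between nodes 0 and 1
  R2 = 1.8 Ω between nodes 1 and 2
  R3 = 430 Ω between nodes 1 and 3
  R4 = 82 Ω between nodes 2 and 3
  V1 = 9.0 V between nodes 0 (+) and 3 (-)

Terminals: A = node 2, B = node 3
Step 1 — V_th is the open-circuit voltage V_A - V_B (nothing connected across the terminals).
Nodal analysis, taking node 3 as the 0 V reference.
Source V1 fixes V_0 = 9 V.
KCL at each unknown node (sum of currents leaving = 0; resistances in Ω):
  Node 1: (V_1 - 9)/4700 + (V_1 - V_2)/1.8 + (V_1 - 0)/430 = 0
  Node 2: (V_2 - V_1)/1.8 + (V_2 - 0)/82 = 0
Collecting terms (coefficients in siemens):
  0.5581·V_1 - 0.5556·V_2 = 0.001915
  0.5678·V_2 - 0.5556·V_1 = 0
Determinant D = (0.5581)(0.5678) - (-0.5556)(-0.5556) = 0.008216
V_1 = [(0.001915)(0.5678) - (-0.5556)(0)]/D = 0.1323 V
V_2 = [(0.5581)(0) - (0.001915)(-0.5556)]/D = 0.1295 V
V_th = V_2 - V_3 = 0.1295 - 0 = 0.1295 V
Step 2 — R_th: zero the source — replace V1 by a short circuit (node 3 merges into node 0) — and find the resistance seen between A (node 2) and B (node 0).
Reduce the network between node 2 (A) and node 0 (B) by series/parallel combination:
  Rp1 = R1 ‖ R3 (parallel, both between nodes 0 and 1) = 1/(1/4700 + 1/430) = 394 Ω
  Rs1 = R2 + Rp1 (series, joined only at node 1) = 1.8 + 394 = 395.8 Ω
  Rp2 = R4 ‖ Rs1 (parallel, both between nodes 0 and 2) = 1/(1/82 + 1/395.8) = 67.93 Ω
R_th = 67.93 Ω

Final answer: V_th = 0.1295 V, R_th = 67.93 Ω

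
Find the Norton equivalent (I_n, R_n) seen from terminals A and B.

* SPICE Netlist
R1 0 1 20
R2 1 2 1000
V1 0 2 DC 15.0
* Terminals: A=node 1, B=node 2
Find the Thévenin equivalent first; then I_n = V_th/R_th and R_n = R_th.
Step 1 — V_th is the open-circuit voltage V_A - V_B (nothing connected across the terminals).
Nodal analysis, taking node 2 as the 0 V reference.
Source V1 fixes V_0 = 15 V.
KCL at each unknown node (sum of currents leaving = 0; resistances in Ω):
  Node 1: (V_1 - 15)/20 + (V_1 - 0)/1000 = 0
Collecting terms: 0.051 × V_1 = 0.75  =>  V_1 = 14.71 V
V_th = V_1 - V_2 = 14.71 - 0 = 14.71 V
Step 2 — R_th: zero the source — replace V1 by a short circuit (node 2 merges into node 0) — and find the resistance seen between A (node 1) and B (node 0).
Reduce the network between node 1 (A) and node 0 (B) by series/parallel combination:
  Rp1 = R1 ‖ R2 (parallel, both between nodes 0 and 1) = 1/(1/20 + 1/1000) = 19.61 Ω
R_th = 19.61 Ω
I_n = V_th/R_th = 14.71/19.61 = 0.75 A, and R_n = R_th = 19.61 Ω

Final answer: I_n = 0.75 A, R_n = 19.61 Ω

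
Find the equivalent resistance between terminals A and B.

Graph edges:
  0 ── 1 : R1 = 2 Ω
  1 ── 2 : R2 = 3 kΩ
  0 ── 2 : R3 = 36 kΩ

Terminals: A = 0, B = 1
Reduce the network between node 0 (A) and node 1 (B) by series/parallel combination:
  Rs1 = R3 + R2 (series, joined only at node 2) = 36000 + 3000 = 39000 Ω
  Rp1 = R1 ‖ Rs1 (parallel, both between nodes 0 and 1) = 1/(1/2 + 1/39000) = 2 Ω
R_eq = 2 Ω

Final answer: 2 Ω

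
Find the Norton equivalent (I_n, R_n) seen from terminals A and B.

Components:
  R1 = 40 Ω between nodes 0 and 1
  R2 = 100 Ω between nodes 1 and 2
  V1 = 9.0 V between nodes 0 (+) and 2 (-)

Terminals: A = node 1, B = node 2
Find the Thévenin equivalent first; then I_n = V_th/R_th and R_n = R_th.
Step 1 — V_th is the open-circuit voltage V_A - V_B (nothing connected across the terminals).
Nodal analysis, taking node 2 as the 0 V reference.
Source V1 fixes V_0 = 9 V.
KCL at each unknown node (sum of currents leaving = 0; resistances in Ω):
  Node 1: (V_1 - 9)/40 + (V_1 - 0)/100 = 0
Collecting terms: 0.035 × V_1 = 0.225  =>  V_1 = 6.429 V
V_th = V_1 - V_2 = 6.429 - 0 = 6.429 V
Step 2 — R_th: zero the source — replace V1 by a short circuit (node 2 merges into node 0) — and find the resistance seen between A (node 1) and B (node 0).
Reduce the network between node 1 (A) and node 0 (B) by series/parallel combination:
  Rp1 = R1 ‖ R2 (parallel, both between nodes 0 and 1) = 1/(1/40 + 1/100) = 28.57 Ω
R_th = 28.57 Ω
I_n = V_th/R_th = 6.429/28.57 = 0.225 A, and R_n = R_th = 28.57 Ω

Final answer: I_n = 0.225 A, R_n = 28.57 Ω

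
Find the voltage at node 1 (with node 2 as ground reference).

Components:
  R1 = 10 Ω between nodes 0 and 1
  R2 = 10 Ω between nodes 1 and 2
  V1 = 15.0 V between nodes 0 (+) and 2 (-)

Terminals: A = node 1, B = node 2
Nodal analysis, taking node 2 as the 0 V reference.
Source V1 fixes V_0 = 15 V.
KCL at each unknown node (sum of currents leaving = 0; resistances in Ω):
  Node 1: (V_1 - 15)/10 + (V_1 - 0)/10 = 0
Collecting terms: 0.2 × V_1 = 1.5  =>  V_1 = 7.5 V
The requested potential is V_1 = 7.5 V.

Final answer: V_1 = 7.5 V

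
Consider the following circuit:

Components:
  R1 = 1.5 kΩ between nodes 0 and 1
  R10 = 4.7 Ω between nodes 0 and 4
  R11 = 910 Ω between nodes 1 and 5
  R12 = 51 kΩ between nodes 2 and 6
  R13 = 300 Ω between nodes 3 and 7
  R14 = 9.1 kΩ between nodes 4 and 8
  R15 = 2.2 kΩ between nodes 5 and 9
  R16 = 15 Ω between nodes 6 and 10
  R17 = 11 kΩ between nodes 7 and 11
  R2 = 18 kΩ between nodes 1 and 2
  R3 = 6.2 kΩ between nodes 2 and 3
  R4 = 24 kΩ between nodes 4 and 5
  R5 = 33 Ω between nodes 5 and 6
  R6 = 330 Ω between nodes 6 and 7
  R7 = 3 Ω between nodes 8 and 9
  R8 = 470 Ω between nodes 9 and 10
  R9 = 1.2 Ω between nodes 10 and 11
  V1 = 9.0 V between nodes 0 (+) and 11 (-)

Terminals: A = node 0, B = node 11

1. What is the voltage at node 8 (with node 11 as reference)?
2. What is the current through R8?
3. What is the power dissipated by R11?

Nodal analysis, taking node 11 as the 0 V reference.
Source V1 fixes V_0 = 9 V.
KCL at each unknown node (sum of currents leaving = 0; resistances in Ω):
  Node 1: (V_1 - 9)/1500 + (V_1 - V_2)/18000 + (V_1 - V_5)/910 = 0
  Node 2: (V_2 - V_1)/18000 + (V_2 - V_3)/6200 + (V_2 - V_6)/51000 = 0
  Node 3: (V_3 - V_2)/6200 + (V_3 - V_7)/300 = 0
  Node 4: (V_4 - V_5)/24000 + (V_4 - 9)/4.7 + (V_4 - V_8)/9100 = 0
  Node 5: (V_5 - V_4)/24000 + (V_5 - V_6)/33 + (V_5 - V_1)/910 + (V_5 - V_9)/2200 = 0
  Node 6: (V_6 - V_5)/33 + (V_6 - V_7)/330 + (V_6 - V_2)/51000 + (V_6 - V_10)/15 = 0
  Node 7: (V_7 - V_6)/330 + (V_7 - V_3)/300 + (V_7 - 0)/11000 = 0
  Node 8: (V_8 - V_9)/3 + (V_8 - V_4)/9100 = 0
  Node 9: (V_9 - V_8)/3 + (V_9 - V_10)/470 + (V_9 - V_5)/2200 = 0
  Node 10: (V_10 - V_9)/470 + (V_10 - 0)/1.2 + (V_10 - V_6)/15 = 0
Collecting terms (coefficients in siemens):
  0.001821·V_1 - 0.00005556·V_2 - 0.001099·V_5 = 0.006
  0.0002365·V_2 - 0.00005556·V_1 - 0.0001613·V_3 - 0.00001961·V_6 = 0
  0.003495·V_3 - 0.0001613·V_2 - 0.003333·V_7 = 0
  0.2129·V_4 - 0.00004167·V_5 - 0.0001099·V_8 = 1.915
  0.0319·V_5 - 0.001099·V_1 - 0.00004167·V_4 - 0.0303·V_6 - 0.0004545·V_9 = 0
  0.1·V_6 - 0.00001961·V_2 - 0.0303·V_5 - 0.00303·V_7 - 0.06667·V_10 = 0
  0.006455·V_7 - 0.003333·V_3 - 0.00303·V_6 = 0
  0.3334·V_8 - 0.0001099·V_4 - 0.3333·V_9 = 0
  0.3359·V_9 - 0.0004545·V_5 - 0.3333·V_8 - 0.002128·V_10 = 0
  0.9021·V_10 - 0.06667·V_6 - 0.002128·V_9 = 0
Solving these 10 simultaneous equations (Gaussian elimination) gives:
  V_1 = 3.444 V, V_2 = 0.9126 V, V_3 = 0.1433 V, V_4 = 8.994 V
  V_5 = 0.2011 V, V_6 = 0.06831 V, V_7 = 0.1061 V, V_8 = 0.4085 V
  V_9 = 0.4057 V, V_10 = 0.006005 V
Part 1:
  Read off the nodal solution: V_8 = 0.4085 V
Part 2:
  I_R8 = (V_9 - V_10)/R8 = (0.4057 - 0.006005)/470 = 0.0008504 A
  Magnitude: I_R8 = 0.0008504 A
Part 3:
  I_R11 = (V_1 - V_5)/R11 = (3.444 - 0.2011)/910 = 0.003563 A
  P_R11 = I_R11² × R11 = (0.003563)² × 910 = 0.01156 W

Final answers:
1. V_8 = 0.4085 V
2. I_R8 = 0.0008504 A
3. P_R11 = 0.01156 W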